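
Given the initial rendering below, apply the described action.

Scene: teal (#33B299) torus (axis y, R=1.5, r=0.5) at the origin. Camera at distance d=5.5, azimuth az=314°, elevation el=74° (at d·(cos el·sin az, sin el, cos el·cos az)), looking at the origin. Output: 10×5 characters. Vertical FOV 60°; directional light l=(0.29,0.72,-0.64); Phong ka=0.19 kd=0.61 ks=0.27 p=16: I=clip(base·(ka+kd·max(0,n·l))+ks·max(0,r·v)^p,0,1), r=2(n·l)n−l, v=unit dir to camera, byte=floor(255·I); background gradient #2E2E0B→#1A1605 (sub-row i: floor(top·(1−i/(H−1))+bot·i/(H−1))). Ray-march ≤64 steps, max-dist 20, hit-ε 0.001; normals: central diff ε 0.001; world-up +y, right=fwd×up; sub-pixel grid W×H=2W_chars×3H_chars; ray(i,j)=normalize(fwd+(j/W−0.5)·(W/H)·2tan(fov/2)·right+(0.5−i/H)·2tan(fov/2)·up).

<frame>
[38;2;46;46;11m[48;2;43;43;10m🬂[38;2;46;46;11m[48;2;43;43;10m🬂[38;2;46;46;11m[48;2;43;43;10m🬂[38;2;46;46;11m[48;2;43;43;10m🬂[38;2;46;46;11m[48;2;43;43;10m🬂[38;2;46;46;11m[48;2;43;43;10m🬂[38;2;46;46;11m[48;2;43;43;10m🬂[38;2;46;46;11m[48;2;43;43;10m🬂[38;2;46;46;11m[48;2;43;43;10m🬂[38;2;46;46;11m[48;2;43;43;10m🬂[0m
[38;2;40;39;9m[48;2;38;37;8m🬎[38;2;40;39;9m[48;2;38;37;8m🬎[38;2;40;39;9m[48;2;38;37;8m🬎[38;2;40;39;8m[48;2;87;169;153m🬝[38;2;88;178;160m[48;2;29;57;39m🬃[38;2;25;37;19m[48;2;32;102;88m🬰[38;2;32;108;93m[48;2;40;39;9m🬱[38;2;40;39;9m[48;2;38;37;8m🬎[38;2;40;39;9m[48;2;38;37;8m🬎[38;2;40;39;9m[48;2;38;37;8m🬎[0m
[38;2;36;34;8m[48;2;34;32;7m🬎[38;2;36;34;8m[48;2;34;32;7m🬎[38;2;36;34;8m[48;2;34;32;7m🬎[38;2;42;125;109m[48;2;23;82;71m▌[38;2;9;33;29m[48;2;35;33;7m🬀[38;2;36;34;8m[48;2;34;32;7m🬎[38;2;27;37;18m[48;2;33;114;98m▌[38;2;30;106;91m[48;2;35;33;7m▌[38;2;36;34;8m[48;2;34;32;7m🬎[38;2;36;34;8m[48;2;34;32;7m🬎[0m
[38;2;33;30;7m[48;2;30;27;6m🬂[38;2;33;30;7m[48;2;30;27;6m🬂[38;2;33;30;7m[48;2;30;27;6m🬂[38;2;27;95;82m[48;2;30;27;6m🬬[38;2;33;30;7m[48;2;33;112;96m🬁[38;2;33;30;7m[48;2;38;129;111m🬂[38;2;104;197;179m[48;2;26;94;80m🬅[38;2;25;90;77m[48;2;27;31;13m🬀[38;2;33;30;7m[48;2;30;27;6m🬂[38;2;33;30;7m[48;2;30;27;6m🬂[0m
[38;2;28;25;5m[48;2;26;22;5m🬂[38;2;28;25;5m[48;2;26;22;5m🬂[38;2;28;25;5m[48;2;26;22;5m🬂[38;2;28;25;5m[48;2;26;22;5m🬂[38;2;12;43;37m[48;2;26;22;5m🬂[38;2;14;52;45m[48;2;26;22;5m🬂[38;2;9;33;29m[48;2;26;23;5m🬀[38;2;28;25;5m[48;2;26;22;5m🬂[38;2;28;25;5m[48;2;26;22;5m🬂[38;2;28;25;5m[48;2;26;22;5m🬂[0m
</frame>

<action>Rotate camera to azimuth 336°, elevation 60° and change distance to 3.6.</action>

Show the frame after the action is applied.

<frame>
[38;2;46;46;11m[48;2;43;43;10m🬂[38;2;46;46;11m[48;2;43;43;10m🬂[38;2;46;46;11m[48;2;43;43;10m🬂[38;2;46;46;11m[48;2;43;43;10m🬂[38;2;46;46;11m[48;2;43;43;10m🬂[38;2;40;140;121m[48;2;44;44;10m🬏[38;2;46;46;11m[48;2;43;43;10m🬂[38;2;46;46;11m[48;2;43;43;10m🬂[38;2;46;46;11m[48;2;43;43;10m🬂[38;2;46;46;11m[48;2;43;43;10m🬂[0m
[38;2;40;39;9m[48;2;38;37;8m🬎[38;2;40;39;9m[48;2;38;37;8m🬎[38;2;40;39;9m[48;2;47;127;112m🬆[38;2;60;142;126m[48;2;17;62;53m🬆[38;2;34;95;83m[48;2;9;34;30m🬂[38;2;21;73;63m[48;2;9;33;29m🬂[38;2;64;137;122m[48;2;12;45;38m🬂[38;2;31;58;38m[48;2;53;134;118m🬑[38;2;33;115;99m[48;2;40;39;8m🬏[38;2;40;39;9m[48;2;38;37;8m🬎[0m
[38;2;36;34;8m[48;2;34;32;7m🬎[38;2;28;98;84m[48;2;35;33;7m▐[38;2;40;116;101m[48;2;65;146;130m🬨[38;2;20;72;62m[48;2;26;33;14m▌[38;2;36;34;8m[48;2;34;32;7m🬎[38;2;36;34;8m[48;2;34;32;7m🬎[38;2;35;33;7m[48;2;9;33;29m🬺[38;2;20;71;62m[48;2;37;112;98m▌[38;2;28;99;85m[48;2;59;140;124m▐[38;2;36;34;8m[48;2;34;32;7m🬎[0m
[38;2;33;30;7m[48;2;30;27;6m🬂[38;2;23;81;69m[48;2;31;28;6m▐[38;2;87;173;156m[48;2;34;111;96m🬉[38;2;32;71;52m[48;2;59;150;133m🬂[38;2;32;29;6m[48;2;38;137;117m🬎[38;2;31;28;6m[48;2;38;135;116m🬝[38;2;32;29;6m[48;2;42;136;117m🬆[38;2;37;121;104m[48;2;93;180;163m🬣[38;2;38;117;102m[48;2;24;85;73m🬄[38;2;33;30;7m[48;2;30;27;6m🬂[0m
[38;2;28;25;5m[48;2;26;22;5m🬂[38;2;26;23;5m[48;2;9;33;29m🬺[38;2;22;78;67m[48;2;15;31;22m🬊[38;2;50;133;117m[48;2;21;77;66m🬂[38;2;101;196;177m[48;2;28;97;83m🬂[38;2;83;180;161m[48;2;30;102;88m🬂[38;2;90;180;163m[48;2;25;89;76m🬂[38;2;28;97;83m[48;2;14;51;44m🬆[38;2;20;73;62m[48;2;19;27;15m🬀[38;2;28;25;5m[48;2;26;22;5m🬂[0m
</frame>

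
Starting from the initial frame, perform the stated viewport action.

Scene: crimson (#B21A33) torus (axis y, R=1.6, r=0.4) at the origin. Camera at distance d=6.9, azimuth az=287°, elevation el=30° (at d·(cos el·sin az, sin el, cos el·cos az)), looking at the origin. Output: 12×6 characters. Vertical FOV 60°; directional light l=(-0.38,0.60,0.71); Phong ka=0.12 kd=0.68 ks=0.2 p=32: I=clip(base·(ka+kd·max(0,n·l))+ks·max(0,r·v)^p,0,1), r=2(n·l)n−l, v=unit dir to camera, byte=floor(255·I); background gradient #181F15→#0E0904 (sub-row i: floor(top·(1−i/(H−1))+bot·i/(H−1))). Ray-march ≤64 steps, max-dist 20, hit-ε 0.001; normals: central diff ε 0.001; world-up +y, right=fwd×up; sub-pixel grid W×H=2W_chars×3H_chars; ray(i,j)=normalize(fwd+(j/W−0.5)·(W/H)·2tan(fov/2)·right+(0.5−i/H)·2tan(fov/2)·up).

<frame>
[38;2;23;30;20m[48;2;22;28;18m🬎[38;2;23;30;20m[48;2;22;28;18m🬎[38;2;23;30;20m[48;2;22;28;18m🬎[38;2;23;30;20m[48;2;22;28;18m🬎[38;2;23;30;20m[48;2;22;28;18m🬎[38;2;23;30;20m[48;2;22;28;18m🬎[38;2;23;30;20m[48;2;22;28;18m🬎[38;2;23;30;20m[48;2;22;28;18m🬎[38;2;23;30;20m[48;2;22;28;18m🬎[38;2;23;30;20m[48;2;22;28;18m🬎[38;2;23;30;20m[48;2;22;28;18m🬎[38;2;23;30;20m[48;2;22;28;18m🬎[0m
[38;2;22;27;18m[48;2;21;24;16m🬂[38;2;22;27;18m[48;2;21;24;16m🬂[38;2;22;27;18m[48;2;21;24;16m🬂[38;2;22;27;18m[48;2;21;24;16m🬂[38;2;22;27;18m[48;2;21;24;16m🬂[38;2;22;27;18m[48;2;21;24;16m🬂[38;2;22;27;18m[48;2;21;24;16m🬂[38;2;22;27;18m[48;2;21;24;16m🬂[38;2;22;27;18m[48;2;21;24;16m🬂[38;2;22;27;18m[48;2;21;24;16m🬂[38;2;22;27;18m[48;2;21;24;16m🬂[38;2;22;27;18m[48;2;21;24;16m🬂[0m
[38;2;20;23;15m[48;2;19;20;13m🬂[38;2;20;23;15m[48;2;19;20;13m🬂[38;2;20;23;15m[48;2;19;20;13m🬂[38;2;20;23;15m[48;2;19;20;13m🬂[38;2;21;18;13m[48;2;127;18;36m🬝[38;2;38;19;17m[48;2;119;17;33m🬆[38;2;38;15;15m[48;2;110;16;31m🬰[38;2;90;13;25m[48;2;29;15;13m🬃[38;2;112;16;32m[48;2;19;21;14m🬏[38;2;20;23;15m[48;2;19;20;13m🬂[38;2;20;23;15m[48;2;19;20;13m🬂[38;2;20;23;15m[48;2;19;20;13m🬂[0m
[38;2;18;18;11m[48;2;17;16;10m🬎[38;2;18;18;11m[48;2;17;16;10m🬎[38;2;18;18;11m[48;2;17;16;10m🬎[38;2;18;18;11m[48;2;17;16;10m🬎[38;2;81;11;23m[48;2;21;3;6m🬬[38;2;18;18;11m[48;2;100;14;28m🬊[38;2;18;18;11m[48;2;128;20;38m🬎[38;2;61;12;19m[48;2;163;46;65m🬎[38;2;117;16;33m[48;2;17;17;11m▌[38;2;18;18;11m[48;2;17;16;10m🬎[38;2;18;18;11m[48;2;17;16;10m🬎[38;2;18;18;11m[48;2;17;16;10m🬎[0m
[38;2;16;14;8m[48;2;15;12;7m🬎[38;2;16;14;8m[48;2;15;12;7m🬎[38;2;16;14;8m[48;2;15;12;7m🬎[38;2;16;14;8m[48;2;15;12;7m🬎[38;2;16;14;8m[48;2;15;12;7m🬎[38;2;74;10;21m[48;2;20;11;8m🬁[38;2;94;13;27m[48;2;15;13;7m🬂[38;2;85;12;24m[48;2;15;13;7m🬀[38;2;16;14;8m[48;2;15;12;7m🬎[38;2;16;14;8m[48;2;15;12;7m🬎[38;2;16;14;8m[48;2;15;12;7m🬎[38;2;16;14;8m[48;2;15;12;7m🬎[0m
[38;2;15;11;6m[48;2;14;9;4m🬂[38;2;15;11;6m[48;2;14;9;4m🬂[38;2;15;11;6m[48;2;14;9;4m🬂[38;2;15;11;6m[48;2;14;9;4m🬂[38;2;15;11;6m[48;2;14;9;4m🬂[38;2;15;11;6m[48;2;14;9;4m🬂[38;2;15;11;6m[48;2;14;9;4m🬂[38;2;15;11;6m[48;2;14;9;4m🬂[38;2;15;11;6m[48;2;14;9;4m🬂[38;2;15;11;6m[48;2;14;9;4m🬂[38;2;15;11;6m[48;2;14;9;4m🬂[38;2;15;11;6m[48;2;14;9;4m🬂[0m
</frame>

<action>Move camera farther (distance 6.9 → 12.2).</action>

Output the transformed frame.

<frame>
[38;2;23;30;20m[48;2;22;28;18m🬎[38;2;23;30;20m[48;2;22;28;18m🬎[38;2;23;30;20m[48;2;22;28;18m🬎[38;2;23;30;20m[48;2;22;28;18m🬎[38;2;23;30;20m[48;2;22;28;18m🬎[38;2;23;30;20m[48;2;22;28;18m🬎[38;2;23;30;20m[48;2;22;28;18m🬎[38;2;23;30;20m[48;2;22;28;18m🬎[38;2;23;30;20m[48;2;22;28;18m🬎[38;2;23;30;20m[48;2;22;28;18m🬎[38;2;23;30;20m[48;2;22;28;18m🬎[38;2;23;30;20m[48;2;22;28;18m🬎[0m
[38;2;22;27;18m[48;2;21;24;16m🬂[38;2;22;27;18m[48;2;21;24;16m🬂[38;2;22;27;18m[48;2;21;24;16m🬂[38;2;22;27;18m[48;2;21;24;16m🬂[38;2;22;27;18m[48;2;21;24;16m🬂[38;2;22;27;18m[48;2;21;24;16m🬂[38;2;22;27;18m[48;2;21;24;16m🬂[38;2;22;27;18m[48;2;21;24;16m🬂[38;2;22;27;18m[48;2;21;24;16m🬂[38;2;22;27;18m[48;2;21;24;16m🬂[38;2;22;27;18m[48;2;21;24;16m🬂[38;2;22;27;18m[48;2;21;24;16m🬂[0m
[38;2;20;23;15m[48;2;19;20;13m🬂[38;2;20;23;15m[48;2;19;20;13m🬂[38;2;20;23;15m[48;2;19;20;13m🬂[38;2;20;23;15m[48;2;19;20;13m🬂[38;2;20;23;15m[48;2;19;20;13m🬂[38;2;19;21;14m[48;2;135;19;38m🬝[38;2;19;22;14m[48;2;104;14;29m🬎[38;2;20;23;15m[48;2;19;20;13m🬂[38;2;20;23;15m[48;2;19;20;13m🬂[38;2;20;23;15m[48;2;19;20;13m🬂[38;2;20;23;15m[48;2;19;20;13m🬂[38;2;20;23;15m[48;2;19;20;13m🬂[0m
[38;2;18;18;11m[48;2;17;16;10m🬎[38;2;18;18;11m[48;2;17;16;10m🬎[38;2;18;18;11m[48;2;17;16;10m🬎[38;2;18;18;11m[48;2;17;16;10m🬎[38;2;18;18;11m[48;2;17;16;10m🬎[38;2;95;13;27m[48;2;18;13;9m🬈[38;2;192;75;95m[48;2;38;17;15m🬇[38;2;109;15;31m[48;2;17;17;10m🬄[38;2;18;18;11m[48;2;17;16;10m🬎[38;2;18;18;11m[48;2;17;16;10m🬎[38;2;18;18;11m[48;2;17;16;10m🬎[38;2;18;18;11m[48;2;17;16;10m🬎[0m
[38;2;16;14;8m[48;2;15;12;7m🬎[38;2;16;14;8m[48;2;15;12;7m🬎[38;2;16;14;8m[48;2;15;12;7m🬎[38;2;16;14;8m[48;2;15;12;7m🬎[38;2;16;14;8m[48;2;15;12;7m🬎[38;2;16;14;8m[48;2;15;12;7m🬎[38;2;16;14;8m[48;2;15;12;7m🬎[38;2;16;14;8m[48;2;15;12;7m🬎[38;2;16;14;8m[48;2;15;12;7m🬎[38;2;16;14;8m[48;2;15;12;7m🬎[38;2;16;14;8m[48;2;15;12;7m🬎[38;2;16;14;8m[48;2;15;12;7m🬎[0m
[38;2;15;11;6m[48;2;14;9;4m🬂[38;2;15;11;6m[48;2;14;9;4m🬂[38;2;15;11;6m[48;2;14;9;4m🬂[38;2;15;11;6m[48;2;14;9;4m🬂[38;2;15;11;6m[48;2;14;9;4m🬂[38;2;15;11;6m[48;2;14;9;4m🬂[38;2;15;11;6m[48;2;14;9;4m🬂[38;2;15;11;6m[48;2;14;9;4m🬂[38;2;15;11;6m[48;2;14;9;4m🬂[38;2;15;11;6m[48;2;14;9;4m🬂[38;2;15;11;6m[48;2;14;9;4m🬂[38;2;15;11;6m[48;2;14;9;4m🬂[0m
</frame>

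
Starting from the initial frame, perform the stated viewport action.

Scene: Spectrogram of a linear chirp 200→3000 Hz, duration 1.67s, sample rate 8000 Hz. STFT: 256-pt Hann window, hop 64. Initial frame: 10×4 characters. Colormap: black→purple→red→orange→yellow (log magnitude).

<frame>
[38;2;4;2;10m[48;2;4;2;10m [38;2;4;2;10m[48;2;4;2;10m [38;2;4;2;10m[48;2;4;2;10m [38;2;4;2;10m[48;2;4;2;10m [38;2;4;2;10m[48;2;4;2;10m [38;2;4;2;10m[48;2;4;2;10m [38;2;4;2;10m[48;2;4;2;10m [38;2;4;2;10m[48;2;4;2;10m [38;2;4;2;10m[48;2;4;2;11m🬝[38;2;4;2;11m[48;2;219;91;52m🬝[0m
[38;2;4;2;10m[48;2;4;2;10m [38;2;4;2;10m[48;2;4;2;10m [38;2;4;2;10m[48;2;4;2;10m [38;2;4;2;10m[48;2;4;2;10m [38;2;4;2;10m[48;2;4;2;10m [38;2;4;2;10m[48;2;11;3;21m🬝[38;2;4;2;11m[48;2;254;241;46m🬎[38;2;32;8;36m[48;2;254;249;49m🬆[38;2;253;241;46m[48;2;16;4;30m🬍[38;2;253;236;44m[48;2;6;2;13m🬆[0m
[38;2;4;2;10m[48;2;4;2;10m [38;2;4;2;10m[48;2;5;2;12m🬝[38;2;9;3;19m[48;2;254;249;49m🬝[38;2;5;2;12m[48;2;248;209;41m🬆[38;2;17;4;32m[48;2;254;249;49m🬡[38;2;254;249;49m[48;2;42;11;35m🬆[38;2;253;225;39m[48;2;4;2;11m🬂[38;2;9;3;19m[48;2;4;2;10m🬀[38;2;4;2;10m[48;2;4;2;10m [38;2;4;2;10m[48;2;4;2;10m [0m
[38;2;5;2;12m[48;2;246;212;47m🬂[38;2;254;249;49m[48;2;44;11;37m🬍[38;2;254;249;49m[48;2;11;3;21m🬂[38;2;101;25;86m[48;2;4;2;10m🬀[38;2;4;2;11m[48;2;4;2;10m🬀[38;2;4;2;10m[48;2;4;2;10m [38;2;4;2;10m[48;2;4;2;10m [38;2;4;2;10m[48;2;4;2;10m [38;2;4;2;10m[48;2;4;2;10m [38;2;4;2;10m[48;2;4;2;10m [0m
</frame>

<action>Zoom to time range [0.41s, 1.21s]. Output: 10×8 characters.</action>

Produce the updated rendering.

<frame>
[38;2;4;2;10m[48;2;4;2;10m [38;2;4;2;10m[48;2;4;2;10m [38;2;4;2;10m[48;2;4;2;10m [38;2;4;2;10m[48;2;4;2;10m [38;2;4;2;10m[48;2;4;2;10m [38;2;4;2;10m[48;2;4;2;10m [38;2;4;2;10m[48;2;4;2;10m [38;2;4;2;10m[48;2;4;2;10m [38;2;4;2;10m[48;2;4;2;10m [38;2;4;2;10m[48;2;4;2;10m [0m
[38;2;4;2;10m[48;2;4;2;10m [38;2;4;2;10m[48;2;4;2;10m [38;2;4;2;10m[48;2;4;2;10m [38;2;4;2;10m[48;2;4;2;10m [38;2;4;2;10m[48;2;4;2;10m [38;2;4;2;10m[48;2;4;2;10m [38;2;4;2;10m[48;2;4;2;10m [38;2;4;2;10m[48;2;4;2;10m [38;2;4;2;10m[48;2;4;2;10m [38;2;4;2;10m[48;2;4;2;10m [0m
[38;2;4;2;10m[48;2;4;2;10m [38;2;4;2;10m[48;2;4;2;10m [38;2;4;2;10m[48;2;4;2;10m [38;2;4;2;10m[48;2;4;2;10m [38;2;4;2;10m[48;2;4;2;10m [38;2;4;2;10m[48;2;4;2;10m [38;2;4;2;10m[48;2;4;2;10m [38;2;4;2;10m[48;2;4;2;10m [38;2;4;2;10m[48;2;4;2;10m [38;2;4;2;10m[48;2;4;2;11m🬝[0m
[38;2;4;2;10m[48;2;4;2;10m [38;2;4;2;10m[48;2;4;2;10m [38;2;4;2;10m[48;2;4;2;10m [38;2;4;2;10m[48;2;4;2;10m [38;2;4;2;10m[48;2;4;2;10m [38;2;4;2;10m[48;2;4;2;11m🬝[38;2;4;2;10m[48;2;7;2;16m🬝[38;2;6;2;14m[48;2;79;19;88m🬝[38;2;7;2;16m[48;2;254;244;47m🬎[38;2;55;14;38m[48;2;254;248;49m🬆[0m
[38;2;4;2;10m[48;2;4;2;10m [38;2;4;2;10m[48;2;4;2;11m🬝[38;2;4;2;10m[48;2;6;2;13m🬝[38;2;5;2;12m[48;2;40;9;71m🬝[38;2;7;2;15m[48;2;253;234;43m🬎[38;2;18;4;34m[48;2;254;239;45m🬆[38;2;33;7;60m[48;2;249;211;40m🬟[38;2;254;249;49m[48;2;53;13;38m🬆[38;2;252;218;36m[48;2;8;2;17m🬂[38;2;33;8;58m[48;2;5;2;12m🬀[0m
[38;2;6;2;13m[48;2;244;184;40m🬎[38;2;15;4;28m[48;2;253;228;40m🬆[38;2;79;19;67m[48;2;254;246;48m🬡[38;2;249;218;43m[48;2;11;3;23m🬎[38;2;253;234;43m[48;2;11;3;22m🬂[38;2;41;9;72m[48;2;6;2;14m🬀[38;2;6;2;14m[48;2;4;2;10m🬀[38;2;4;2;11m[48;2;4;2;10m🬀[38;2;4;2;10m[48;2;4;2;10m [38;2;4;2;10m[48;2;4;2;10m [0m
[38;2;254;249;49m[48;2;12;3;25m🬂[38;2;149;38;83m[48;2;6;2;14m🬀[38;2;7;2;16m[48;2;4;2;10m🬀[38;2;4;2;11m[48;2;4;2;10m🬀[38;2;4;2;10m[48;2;4;2;10m [38;2;4;2;10m[48;2;4;2;10m [38;2;4;2;10m[48;2;4;2;10m [38;2;4;2;10m[48;2;4;2;10m [38;2;4;2;10m[48;2;4;2;10m [38;2;4;2;10m[48;2;4;2;10m [0m
[38;2;4;2;10m[48;2;4;2;10m [38;2;4;2;10m[48;2;4;2;10m [38;2;4;2;10m[48;2;4;2;10m [38;2;4;2;10m[48;2;4;2;10m [38;2;4;2;10m[48;2;4;2;10m [38;2;4;2;10m[48;2;4;2;10m [38;2;4;2;10m[48;2;4;2;10m [38;2;4;2;10m[48;2;4;2;10m [38;2;4;2;10m[48;2;4;2;10m [38;2;4;2;10m[48;2;4;2;10m [0m
</frame>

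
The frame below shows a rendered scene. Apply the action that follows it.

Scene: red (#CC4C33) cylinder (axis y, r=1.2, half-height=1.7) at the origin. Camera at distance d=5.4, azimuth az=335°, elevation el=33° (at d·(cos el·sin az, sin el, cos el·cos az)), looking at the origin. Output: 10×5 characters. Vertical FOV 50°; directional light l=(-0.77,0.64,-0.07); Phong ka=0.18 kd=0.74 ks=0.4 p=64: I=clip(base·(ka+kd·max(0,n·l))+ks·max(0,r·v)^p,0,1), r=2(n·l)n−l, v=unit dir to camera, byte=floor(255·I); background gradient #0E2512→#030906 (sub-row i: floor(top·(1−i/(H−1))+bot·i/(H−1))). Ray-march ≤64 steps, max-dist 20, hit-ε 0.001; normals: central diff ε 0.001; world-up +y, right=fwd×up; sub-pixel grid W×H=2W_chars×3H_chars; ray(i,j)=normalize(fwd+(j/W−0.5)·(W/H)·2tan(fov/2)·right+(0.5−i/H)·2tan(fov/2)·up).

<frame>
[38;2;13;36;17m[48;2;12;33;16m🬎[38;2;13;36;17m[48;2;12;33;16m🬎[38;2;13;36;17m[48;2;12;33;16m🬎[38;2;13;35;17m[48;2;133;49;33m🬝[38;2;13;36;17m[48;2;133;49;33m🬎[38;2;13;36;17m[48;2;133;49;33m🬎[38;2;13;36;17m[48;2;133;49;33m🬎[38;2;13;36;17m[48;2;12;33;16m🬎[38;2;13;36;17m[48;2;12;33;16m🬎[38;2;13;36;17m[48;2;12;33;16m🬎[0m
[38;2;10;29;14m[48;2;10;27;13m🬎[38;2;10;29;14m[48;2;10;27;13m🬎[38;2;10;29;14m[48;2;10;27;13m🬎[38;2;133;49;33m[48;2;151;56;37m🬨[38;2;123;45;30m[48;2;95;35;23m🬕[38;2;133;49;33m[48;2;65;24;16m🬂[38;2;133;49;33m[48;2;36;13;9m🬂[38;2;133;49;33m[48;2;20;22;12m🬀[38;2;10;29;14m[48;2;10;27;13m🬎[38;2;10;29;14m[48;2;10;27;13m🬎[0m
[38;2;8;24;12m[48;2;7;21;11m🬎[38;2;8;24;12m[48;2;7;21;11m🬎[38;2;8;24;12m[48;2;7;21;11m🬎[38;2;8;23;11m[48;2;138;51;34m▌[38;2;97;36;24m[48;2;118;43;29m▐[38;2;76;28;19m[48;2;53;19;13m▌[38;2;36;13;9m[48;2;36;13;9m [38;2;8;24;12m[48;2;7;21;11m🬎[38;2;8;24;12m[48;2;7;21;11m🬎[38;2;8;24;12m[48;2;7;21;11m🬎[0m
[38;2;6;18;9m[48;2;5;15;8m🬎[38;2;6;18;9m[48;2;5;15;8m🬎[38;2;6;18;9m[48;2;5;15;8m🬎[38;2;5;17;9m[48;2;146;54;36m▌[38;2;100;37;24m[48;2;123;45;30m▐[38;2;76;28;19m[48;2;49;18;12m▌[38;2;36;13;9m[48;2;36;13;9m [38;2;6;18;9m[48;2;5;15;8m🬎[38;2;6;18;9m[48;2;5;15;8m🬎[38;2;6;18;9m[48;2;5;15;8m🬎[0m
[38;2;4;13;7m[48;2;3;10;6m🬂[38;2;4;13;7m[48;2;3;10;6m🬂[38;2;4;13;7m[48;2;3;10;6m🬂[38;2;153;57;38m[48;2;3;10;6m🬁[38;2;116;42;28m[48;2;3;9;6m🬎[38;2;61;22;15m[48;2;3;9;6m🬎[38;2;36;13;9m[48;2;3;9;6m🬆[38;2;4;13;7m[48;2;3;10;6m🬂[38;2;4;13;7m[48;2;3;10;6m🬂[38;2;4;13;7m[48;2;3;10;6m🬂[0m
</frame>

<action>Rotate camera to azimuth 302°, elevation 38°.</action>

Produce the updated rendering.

<frame>
[38;2;13;36;17m[48;2;12;33;16m🬎[38;2;13;36;17m[48;2;12;33;16m🬎[38;2;13;36;17m[48;2;12;33;16m🬎[38;2;13;35;17m[48;2;133;49;33m🬝[38;2;13;36;17m[48;2;133;49;33m🬎[38;2;13;36;17m[48;2;133;49;33m🬎[38;2;13;36;17m[48;2;133;49;33m🬎[38;2;13;36;17m[48;2;12;33;16m🬎[38;2;13;36;17m[48;2;12;33;16m🬎[38;2;13;36;17m[48;2;12;33;16m🬎[0m
[38;2;10;29;14m[48;2;10;27;13m🬎[38;2;10;29;14m[48;2;10;27;13m🬎[38;2;10;29;14m[48;2;10;27;13m🬎[38;2;133;49;33m[48;2;149;55;37m🬊[38;2;134;49;33m[48;2;149;55;37m🬬[38;2;132;48;32m[48;2;115;43;28m🬝[38;2;133;49;33m[48;2;84;31;21m🬎[38;2;133;49;33m[48;2;20;22;12m🬀[38;2;10;29;14m[48;2;10;27;13m🬎[38;2;10;29;14m[48;2;10;27;13m🬎[0m
[38;2;8;24;12m[48;2;7;21;11m🬎[38;2;8;24;12m[48;2;7;21;11m🬎[38;2;8;24;12m[48;2;7;21;11m🬎[38;2;152;56;38m[48;2;8;23;11m▐[38;2;141;52;35m[48;2;149;55;37m▐[38;2;129;48;32m[48;2;113;42;28m▌[38;2;92;34;22m[48;2;61;23;15m▌[38;2;8;24;12m[48;2;7;21;11m🬎[38;2;8;24;12m[48;2;7;21;11m🬎[38;2;8;24;12m[48;2;7;21;11m🬎[0m
[38;2;6;18;9m[48;2;5;15;8m🬎[38;2;6;18;9m[48;2;5;15;8m🬎[38;2;6;18;9m[48;2;5;15;8m🬎[38;2;147;54;36m[48;2;5;17;9m▐[38;2;143;53;35m[48;2;151;56;37m▐[38;2;129;48;32m[48;2;110;40;27m▌[38;2;83;31;20m[48;2;40;15;10m▌[38;2;6;18;9m[48;2;5;15;8m🬎[38;2;6;18;9m[48;2;5;15;8m🬎[38;2;6;18;9m[48;2;5;15;8m🬎[0m
[38;2;4;13;7m[48;2;3;10;6m🬂[38;2;4;13;7m[48;2;3;10;6m🬂[38;2;4;13;7m[48;2;3;10;6m🬂[38;2;4;13;7m[48;2;3;10;6m🬂[38;2;147;54;36m[48;2;3;9;6m🬊[38;2;118;43;29m[48;2;3;9;6m🬎[38;2;75;28;18m[48;2;3;10;6m🬀[38;2;4;13;7m[48;2;3;10;6m🬂[38;2;4;13;7m[48;2;3;10;6m🬂[38;2;4;13;7m[48;2;3;10;6m🬂[0m
</frame>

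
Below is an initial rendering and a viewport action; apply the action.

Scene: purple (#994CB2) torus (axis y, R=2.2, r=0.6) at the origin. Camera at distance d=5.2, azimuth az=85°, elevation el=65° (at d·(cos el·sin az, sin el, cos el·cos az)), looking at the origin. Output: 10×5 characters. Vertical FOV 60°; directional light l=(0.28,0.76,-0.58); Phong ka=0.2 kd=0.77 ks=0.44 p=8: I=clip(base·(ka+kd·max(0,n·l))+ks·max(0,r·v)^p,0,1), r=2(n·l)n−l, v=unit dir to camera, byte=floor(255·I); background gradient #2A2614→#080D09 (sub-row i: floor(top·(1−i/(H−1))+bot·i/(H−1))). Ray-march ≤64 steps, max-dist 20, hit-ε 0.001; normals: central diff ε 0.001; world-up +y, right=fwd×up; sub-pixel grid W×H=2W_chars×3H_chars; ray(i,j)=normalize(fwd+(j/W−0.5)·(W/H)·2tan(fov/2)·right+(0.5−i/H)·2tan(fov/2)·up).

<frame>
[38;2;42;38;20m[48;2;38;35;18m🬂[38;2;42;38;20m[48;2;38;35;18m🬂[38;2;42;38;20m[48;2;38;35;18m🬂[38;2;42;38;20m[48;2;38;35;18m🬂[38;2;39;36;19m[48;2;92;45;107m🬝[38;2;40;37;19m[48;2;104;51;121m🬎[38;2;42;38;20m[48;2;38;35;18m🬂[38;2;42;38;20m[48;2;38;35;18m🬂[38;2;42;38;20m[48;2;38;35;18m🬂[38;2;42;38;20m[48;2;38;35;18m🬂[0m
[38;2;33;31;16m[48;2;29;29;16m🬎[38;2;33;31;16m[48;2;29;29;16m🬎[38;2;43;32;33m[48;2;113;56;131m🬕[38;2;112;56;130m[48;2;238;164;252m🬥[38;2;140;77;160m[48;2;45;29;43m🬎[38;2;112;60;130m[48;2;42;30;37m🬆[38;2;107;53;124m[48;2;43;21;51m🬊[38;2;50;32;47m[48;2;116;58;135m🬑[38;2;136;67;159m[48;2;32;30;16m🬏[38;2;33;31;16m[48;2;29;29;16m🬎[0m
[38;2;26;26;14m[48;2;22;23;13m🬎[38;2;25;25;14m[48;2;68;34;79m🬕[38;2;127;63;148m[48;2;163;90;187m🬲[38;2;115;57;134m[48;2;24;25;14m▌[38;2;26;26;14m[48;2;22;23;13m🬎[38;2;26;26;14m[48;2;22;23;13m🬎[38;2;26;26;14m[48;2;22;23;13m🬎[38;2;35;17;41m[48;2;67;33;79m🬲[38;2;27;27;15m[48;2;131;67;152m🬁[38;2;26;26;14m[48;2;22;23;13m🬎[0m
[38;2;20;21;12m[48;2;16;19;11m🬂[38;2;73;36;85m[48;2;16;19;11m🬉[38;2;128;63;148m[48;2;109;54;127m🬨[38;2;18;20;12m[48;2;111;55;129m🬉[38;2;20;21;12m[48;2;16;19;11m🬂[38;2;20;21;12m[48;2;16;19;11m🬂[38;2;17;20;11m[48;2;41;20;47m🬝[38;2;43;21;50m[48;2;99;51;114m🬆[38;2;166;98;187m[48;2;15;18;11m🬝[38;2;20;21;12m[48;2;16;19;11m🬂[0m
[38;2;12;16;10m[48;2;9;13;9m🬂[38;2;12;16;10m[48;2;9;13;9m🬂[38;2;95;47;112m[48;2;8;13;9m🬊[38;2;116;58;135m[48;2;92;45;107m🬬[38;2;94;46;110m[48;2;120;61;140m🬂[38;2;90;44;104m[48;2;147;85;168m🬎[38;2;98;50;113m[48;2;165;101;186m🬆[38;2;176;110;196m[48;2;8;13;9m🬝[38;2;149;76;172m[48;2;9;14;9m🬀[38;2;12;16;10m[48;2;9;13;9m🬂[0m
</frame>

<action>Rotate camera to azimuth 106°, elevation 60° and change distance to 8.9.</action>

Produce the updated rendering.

<frame>
[38;2;42;38;20m[48;2;38;35;18m🬂[38;2;42;38;20m[48;2;38;35;18m🬂[38;2;42;38;20m[48;2;38;35;18m🬂[38;2;42;38;20m[48;2;38;35;18m🬂[38;2;42;38;20m[48;2;38;35;18m🬂[38;2;42;38;20m[48;2;38;35;18m🬂[38;2;42;38;20m[48;2;38;35;18m🬂[38;2;42;38;20m[48;2;38;35;18m🬂[38;2;42;38;20m[48;2;38;35;18m🬂[38;2;42;38;20m[48;2;38;35;18m🬂[0m
[38;2;33;31;16m[48;2;29;29;16m🬎[38;2;33;31;16m[48;2;29;29;16m🬎[38;2;33;31;16m[48;2;29;29;16m🬎[38;2;33;31;16m[48;2;29;29;16m🬎[38;2;49;36;40m[48;2;207;136;231m🬝[38;2;33;31;16m[48;2;145;82;166m🬎[38;2;120;59;139m[48;2;32;30;16m🬏[38;2;33;31;16m[48;2;29;29;16m🬎[38;2;33;31;16m[48;2;29;29;16m🬎[38;2;33;31;16m[48;2;29;29;16m🬎[0m
[38;2;26;26;14m[48;2;22;23;13m🬎[38;2;26;26;14m[48;2;22;23;13m🬎[38;2;26;26;14m[48;2;22;23;13m🬎[38;2;44;26;46m[48;2;128;63;148m▌[38;2;152;80;176m[48;2;27;23;20m🬀[38;2;30;15;35m[48;2;24;24;13m🬁[38;2;92;45;107m[48;2;23;24;13m🬨[38;2;134;66;156m[48;2;25;25;14m🬓[38;2;26;26;14m[48;2;22;23;13m🬎[38;2;26;26;14m[48;2;22;23;13m🬎[0m
[38;2;20;21;12m[48;2;16;19;11m🬂[38;2;20;21;12m[48;2;16;19;11m🬂[38;2;20;21;12m[48;2;16;19;11m🬂[38;2;107;53;125m[48;2;19;17;17m🬉[38;2;20;21;12m[48;2;108;53;126m🬁[38;2;20;21;12m[48;2;128;69;147m🬂[38;2;144;77;167m[48;2;27;19;29m🬜[38;2;124;61;144m[48;2;16;19;11m🬀[38;2;20;21;12m[48;2;16;19;11m🬂[38;2;20;21;12m[48;2;16;19;11m🬂[0m
[38;2;12;16;10m[48;2;9;13;9m🬂[38;2;12;16;10m[48;2;9;13;9m🬂[38;2;12;16;10m[48;2;9;13;9m🬂[38;2;12;16;10m[48;2;9;13;9m🬂[38;2;12;16;10m[48;2;9;13;9m🬂[38;2;12;16;10m[48;2;9;13;9m🬂[38;2;12;16;10m[48;2;9;13;9m🬂[38;2;12;16;10m[48;2;9;13;9m🬂[38;2;12;16;10m[48;2;9;13;9m🬂[38;2;12;16;10m[48;2;9;13;9m🬂[0m
</frame>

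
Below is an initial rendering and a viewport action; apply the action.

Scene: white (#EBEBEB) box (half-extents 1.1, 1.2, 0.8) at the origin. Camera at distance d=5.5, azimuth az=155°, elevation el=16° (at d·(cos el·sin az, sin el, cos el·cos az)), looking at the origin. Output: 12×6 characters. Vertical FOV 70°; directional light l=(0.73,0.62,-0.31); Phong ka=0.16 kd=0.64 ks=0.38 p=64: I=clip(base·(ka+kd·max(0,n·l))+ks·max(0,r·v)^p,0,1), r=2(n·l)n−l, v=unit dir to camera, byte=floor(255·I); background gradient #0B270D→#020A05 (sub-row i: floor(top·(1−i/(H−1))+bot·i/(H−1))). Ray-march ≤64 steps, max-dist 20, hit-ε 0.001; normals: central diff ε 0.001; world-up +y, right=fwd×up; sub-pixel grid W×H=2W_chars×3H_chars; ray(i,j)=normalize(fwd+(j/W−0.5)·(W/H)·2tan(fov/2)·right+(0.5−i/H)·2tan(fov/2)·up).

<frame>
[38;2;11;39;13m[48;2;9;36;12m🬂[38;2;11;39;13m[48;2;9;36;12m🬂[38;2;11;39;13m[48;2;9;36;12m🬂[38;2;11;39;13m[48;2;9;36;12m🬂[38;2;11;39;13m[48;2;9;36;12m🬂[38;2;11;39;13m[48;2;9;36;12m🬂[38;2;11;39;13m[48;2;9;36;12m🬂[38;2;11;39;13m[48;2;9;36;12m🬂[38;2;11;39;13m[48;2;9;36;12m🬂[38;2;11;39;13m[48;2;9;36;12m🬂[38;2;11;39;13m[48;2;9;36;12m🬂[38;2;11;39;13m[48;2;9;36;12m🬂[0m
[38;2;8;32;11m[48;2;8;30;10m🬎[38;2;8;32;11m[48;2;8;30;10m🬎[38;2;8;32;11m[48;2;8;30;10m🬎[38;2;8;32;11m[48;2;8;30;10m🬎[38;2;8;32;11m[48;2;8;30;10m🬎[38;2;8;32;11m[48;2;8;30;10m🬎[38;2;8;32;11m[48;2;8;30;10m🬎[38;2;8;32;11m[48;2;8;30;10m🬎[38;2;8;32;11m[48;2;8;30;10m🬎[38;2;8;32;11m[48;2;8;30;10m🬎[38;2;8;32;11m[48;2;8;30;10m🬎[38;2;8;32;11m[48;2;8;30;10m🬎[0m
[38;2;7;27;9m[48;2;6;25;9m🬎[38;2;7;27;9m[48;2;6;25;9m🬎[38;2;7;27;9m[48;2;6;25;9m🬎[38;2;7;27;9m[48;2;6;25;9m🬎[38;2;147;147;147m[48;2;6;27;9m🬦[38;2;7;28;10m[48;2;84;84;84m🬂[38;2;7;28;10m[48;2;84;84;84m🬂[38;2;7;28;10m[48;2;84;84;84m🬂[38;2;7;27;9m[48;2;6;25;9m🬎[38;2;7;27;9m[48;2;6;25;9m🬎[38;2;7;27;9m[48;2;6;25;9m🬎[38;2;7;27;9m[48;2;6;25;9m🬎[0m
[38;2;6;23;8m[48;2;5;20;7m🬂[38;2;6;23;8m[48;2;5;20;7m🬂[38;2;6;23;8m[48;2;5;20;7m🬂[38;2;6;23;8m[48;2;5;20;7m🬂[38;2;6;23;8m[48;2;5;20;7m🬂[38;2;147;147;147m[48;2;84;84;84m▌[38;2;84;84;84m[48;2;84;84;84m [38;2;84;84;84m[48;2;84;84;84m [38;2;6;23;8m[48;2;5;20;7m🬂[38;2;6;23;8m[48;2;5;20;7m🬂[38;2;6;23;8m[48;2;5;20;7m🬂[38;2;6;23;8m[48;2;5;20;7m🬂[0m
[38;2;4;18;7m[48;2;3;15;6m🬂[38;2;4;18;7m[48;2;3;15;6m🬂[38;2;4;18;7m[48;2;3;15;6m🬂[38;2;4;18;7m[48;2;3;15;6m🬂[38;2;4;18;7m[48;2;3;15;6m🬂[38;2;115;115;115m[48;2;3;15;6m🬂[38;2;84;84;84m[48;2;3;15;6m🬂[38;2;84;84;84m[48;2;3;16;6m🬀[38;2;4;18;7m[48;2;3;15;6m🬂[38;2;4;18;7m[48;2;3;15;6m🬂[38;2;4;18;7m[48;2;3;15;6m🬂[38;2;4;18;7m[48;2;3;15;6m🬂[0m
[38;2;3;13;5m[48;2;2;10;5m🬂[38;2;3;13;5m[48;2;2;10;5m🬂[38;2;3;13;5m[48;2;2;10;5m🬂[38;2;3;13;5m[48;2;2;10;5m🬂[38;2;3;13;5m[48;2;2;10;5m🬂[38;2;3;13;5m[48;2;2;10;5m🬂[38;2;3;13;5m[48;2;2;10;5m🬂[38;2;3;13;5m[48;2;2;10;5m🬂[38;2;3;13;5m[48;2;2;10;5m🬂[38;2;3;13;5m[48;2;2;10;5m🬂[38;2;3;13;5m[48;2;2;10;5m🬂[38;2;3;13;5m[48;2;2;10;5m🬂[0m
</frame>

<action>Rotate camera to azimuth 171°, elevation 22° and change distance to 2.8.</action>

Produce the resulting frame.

<frame>
[38;2;11;39;13m[48;2;9;36;12m🬂[38;2;11;39;13m[48;2;9;36;12m🬂[38;2;11;39;13m[48;2;9;36;12m🬂[38;2;11;39;13m[48;2;9;36;12m🬂[38;2;11;39;13m[48;2;9;36;12m🬂[38;2;11;39;13m[48;2;9;36;12m🬂[38;2;11;39;13m[48;2;9;36;12m🬂[38;2;11;39;13m[48;2;9;36;12m🬂[38;2;11;39;13m[48;2;9;36;12m🬂[38;2;11;39;13m[48;2;9;36;12m🬂[38;2;11;39;13m[48;2;9;36;12m🬂[38;2;11;39;13m[48;2;9;36;12m🬂[0m
[38;2;8;32;11m[48;2;8;30;10m🬎[38;2;8;32;11m[48;2;8;30;10m🬎[38;2;84;84;84m[48;2;8;30;10m🬬[38;2;84;84;84m[48;2;84;84;84m [38;2;84;84;84m[48;2;84;84;84m [38;2;84;84;84m[48;2;84;84;84m [38;2;84;84;84m[48;2;84;84;84m [38;2;84;84;84m[48;2;84;84;84m [38;2;84;84;84m[48;2;84;84;84m [38;2;84;84;84m[48;2;84;84;84m [38;2;84;84;84m[48;2;8;31;10m▌[38;2;8;32;11m[48;2;8;30;10m🬎[0m
[38;2;7;27;9m[48;2;6;25;9m🬎[38;2;7;27;9m[48;2;6;25;9m🬎[38;2;84;84;84m[48;2;6;26;9m▐[38;2;84;84;84m[48;2;84;84;84m [38;2;84;84;84m[48;2;84;84;84m [38;2;84;84;84m[48;2;84;84;84m [38;2;84;84;84m[48;2;84;84;84m [38;2;84;84;84m[48;2;84;84;84m [38;2;84;84;84m[48;2;84;84;84m [38;2;84;84;84m[48;2;84;84;84m [38;2;7;27;9m[48;2;6;25;9m🬎[38;2;7;27;9m[48;2;6;25;9m🬎[0m
[38;2;6;23;8m[48;2;5;20;7m🬂[38;2;6;23;8m[48;2;5;20;7m🬂[38;2;84;84;84m[48;2;5;21;7m🬁[38;2;84;84;84m[48;2;84;84;84m [38;2;84;84;84m[48;2;84;84;84m [38;2;84;84;84m[48;2;84;84;84m [38;2;84;84;84m[48;2;84;84;84m [38;2;84;84;84m[48;2;84;84;84m [38;2;84;84;84m[48;2;84;84;84m [38;2;84;84;84m[48;2;5;20;7m🬝[38;2;6;23;8m[48;2;5;20;7m🬂[38;2;6;23;8m[48;2;5;20;7m🬂[0m
[38;2;4;18;7m[48;2;3;15;6m🬂[38;2;4;18;7m[48;2;3;15;6m🬂[38;2;4;18;7m[48;2;3;15;6m🬂[38;2;84;84;84m[48;2;3;15;6m🬬[38;2;84;84;84m[48;2;84;84;84m [38;2;84;84;84m[48;2;84;84;84m [38;2;84;84;84m[48;2;84;84;84m [38;2;84;84;84m[48;2;84;84;84m [38;2;84;84;84m[48;2;84;84;84m [38;2;84;84;84m[48;2;3;16;6m▌[38;2;4;18;7m[48;2;3;15;6m🬂[38;2;4;18;7m[48;2;3;15;6m🬂[0m
[38;2;3;13;5m[48;2;2;10;5m🬂[38;2;3;13;5m[48;2;2;10;5m🬂[38;2;3;13;5m[48;2;2;10;5m🬂[38;2;84;84;84m[48;2;11;17;13m🬉[38;2;84;84;84m[48;2;2;10;5m🬎[38;2;84;84;84m[48;2;2;10;5m🬎[38;2;84;84;84m[48;2;2;10;5m🬎[38;2;84;84;84m[48;2;10;17;13m🬂[38;2;84;84;84m[48;2;2;10;5m🬂[38;2;3;13;5m[48;2;2;10;5m🬂[38;2;3;13;5m[48;2;2;10;5m🬂[38;2;3;13;5m[48;2;2;10;5m🬂[0m
</frame>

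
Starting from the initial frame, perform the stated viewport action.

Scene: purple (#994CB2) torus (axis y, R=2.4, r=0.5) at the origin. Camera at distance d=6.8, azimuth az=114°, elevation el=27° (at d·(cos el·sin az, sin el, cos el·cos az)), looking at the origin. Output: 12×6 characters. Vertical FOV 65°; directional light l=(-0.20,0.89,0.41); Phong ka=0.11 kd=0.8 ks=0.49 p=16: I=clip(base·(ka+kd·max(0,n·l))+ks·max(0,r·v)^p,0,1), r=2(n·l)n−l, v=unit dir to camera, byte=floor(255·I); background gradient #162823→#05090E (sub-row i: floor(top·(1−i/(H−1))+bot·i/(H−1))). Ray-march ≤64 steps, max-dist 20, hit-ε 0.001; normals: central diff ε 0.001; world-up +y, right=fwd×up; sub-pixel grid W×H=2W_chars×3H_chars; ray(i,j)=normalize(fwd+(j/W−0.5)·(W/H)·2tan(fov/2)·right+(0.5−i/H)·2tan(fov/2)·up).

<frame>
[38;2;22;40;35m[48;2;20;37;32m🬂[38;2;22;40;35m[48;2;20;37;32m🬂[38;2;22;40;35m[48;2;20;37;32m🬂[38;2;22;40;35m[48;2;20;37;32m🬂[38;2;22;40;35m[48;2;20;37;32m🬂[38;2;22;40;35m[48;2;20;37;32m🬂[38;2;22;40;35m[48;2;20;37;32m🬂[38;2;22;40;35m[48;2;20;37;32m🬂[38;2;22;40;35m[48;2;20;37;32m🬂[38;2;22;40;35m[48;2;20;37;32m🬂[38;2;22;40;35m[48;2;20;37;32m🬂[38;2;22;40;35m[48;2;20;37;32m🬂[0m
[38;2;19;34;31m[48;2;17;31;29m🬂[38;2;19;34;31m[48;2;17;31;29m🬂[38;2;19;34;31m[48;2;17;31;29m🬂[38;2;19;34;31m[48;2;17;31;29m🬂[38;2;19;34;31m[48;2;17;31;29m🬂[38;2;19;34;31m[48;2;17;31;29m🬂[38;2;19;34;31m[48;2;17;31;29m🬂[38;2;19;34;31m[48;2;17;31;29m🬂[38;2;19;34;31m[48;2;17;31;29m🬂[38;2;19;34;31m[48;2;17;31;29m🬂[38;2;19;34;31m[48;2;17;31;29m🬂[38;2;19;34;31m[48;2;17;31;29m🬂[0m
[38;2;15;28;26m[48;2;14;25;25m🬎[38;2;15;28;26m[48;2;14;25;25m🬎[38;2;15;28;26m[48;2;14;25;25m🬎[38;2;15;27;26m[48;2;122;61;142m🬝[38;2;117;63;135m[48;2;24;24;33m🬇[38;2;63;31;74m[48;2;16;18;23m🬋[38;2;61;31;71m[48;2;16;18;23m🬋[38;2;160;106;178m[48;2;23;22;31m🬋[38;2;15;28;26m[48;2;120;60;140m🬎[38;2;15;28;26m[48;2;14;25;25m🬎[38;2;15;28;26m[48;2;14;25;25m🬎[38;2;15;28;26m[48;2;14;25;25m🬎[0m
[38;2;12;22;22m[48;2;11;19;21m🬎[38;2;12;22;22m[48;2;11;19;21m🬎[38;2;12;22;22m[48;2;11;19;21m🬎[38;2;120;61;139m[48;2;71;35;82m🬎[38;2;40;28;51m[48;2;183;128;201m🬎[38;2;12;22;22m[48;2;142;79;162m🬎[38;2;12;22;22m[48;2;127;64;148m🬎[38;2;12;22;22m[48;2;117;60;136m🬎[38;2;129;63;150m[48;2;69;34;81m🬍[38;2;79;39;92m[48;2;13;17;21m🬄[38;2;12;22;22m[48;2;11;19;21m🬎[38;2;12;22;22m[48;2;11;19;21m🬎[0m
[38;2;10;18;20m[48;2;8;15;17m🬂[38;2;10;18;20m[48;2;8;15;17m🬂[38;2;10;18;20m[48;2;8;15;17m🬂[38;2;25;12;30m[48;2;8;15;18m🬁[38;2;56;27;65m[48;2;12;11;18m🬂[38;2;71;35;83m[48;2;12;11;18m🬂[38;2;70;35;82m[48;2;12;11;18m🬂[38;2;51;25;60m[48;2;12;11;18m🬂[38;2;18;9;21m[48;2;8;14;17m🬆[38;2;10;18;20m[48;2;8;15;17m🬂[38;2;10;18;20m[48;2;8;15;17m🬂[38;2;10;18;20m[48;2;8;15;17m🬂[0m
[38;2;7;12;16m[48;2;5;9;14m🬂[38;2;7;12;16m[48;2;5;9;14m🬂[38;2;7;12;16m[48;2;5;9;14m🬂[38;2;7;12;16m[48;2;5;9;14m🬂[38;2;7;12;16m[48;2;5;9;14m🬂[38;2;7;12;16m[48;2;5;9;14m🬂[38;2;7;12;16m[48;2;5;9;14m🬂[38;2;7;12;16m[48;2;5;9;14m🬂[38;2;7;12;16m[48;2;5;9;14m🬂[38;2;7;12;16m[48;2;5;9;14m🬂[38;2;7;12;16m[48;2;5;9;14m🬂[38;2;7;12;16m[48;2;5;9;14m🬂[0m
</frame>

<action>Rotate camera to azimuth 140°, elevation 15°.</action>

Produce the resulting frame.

<frame>
[38;2;22;40;35m[48;2;20;37;32m🬂[38;2;22;40;35m[48;2;20;37;32m🬂[38;2;22;40;35m[48;2;20;37;32m🬂[38;2;22;40;35m[48;2;20;37;32m🬂[38;2;22;40;35m[48;2;20;37;32m🬂[38;2;22;40;35m[48;2;20;37;32m🬂[38;2;22;40;35m[48;2;20;37;32m🬂[38;2;22;40;35m[48;2;20;37;32m🬂[38;2;22;40;35m[48;2;20;37;32m🬂[38;2;22;40;35m[48;2;20;37;32m🬂[38;2;22;40;35m[48;2;20;37;32m🬂[38;2;22;40;35m[48;2;20;37;32m🬂[0m
[38;2;19;34;31m[48;2;17;31;29m🬂[38;2;19;34;31m[48;2;17;31;29m🬂[38;2;19;34;31m[48;2;17;31;29m🬂[38;2;19;34;31m[48;2;17;31;29m🬂[38;2;19;34;31m[48;2;17;31;29m🬂[38;2;19;34;31m[48;2;17;31;29m🬂[38;2;19;34;31m[48;2;17;31;29m🬂[38;2;19;34;31m[48;2;17;31;29m🬂[38;2;19;34;31m[48;2;17;31;29m🬂[38;2;19;34;31m[48;2;17;31;29m🬂[38;2;19;34;31m[48;2;17;31;29m🬂[38;2;19;34;31m[48;2;17;31;29m🬂[0m
[38;2;15;28;26m[48;2;14;25;25m🬎[38;2;15;28;26m[48;2;14;25;25m🬎[38;2;15;28;26m[48;2;14;25;25m🬎[38;2;15;27;26m[48;2;123;61;144m🬝[38;2;20;26;31m[48;2;89;45;103m🬬[38;2;15;28;26m[48;2;16;8;19m🬎[38;2;15;28;26m[48;2;16;8;19m🬎[38;2;17;24;27m[48;2;62;31;72m🬝[38;2;15;28;26m[48;2;118;61;137m🬎[38;2;15;28;26m[48;2;14;25;25m🬎[38;2;15;28;26m[48;2;14;25;25m🬎[38;2;15;28;26m[48;2;14;25;25m🬎[0m
[38;2;12;22;22m[48;2;11;19;21m🬎[38;2;12;22;22m[48;2;11;19;21m🬎[38;2;12;22;22m[48;2;11;19;21m🬎[38;2;105;52;122m[48;2;26;16;33m🬂[38;2;130;64;151m[48;2;36;18;42m🬀[38;2;99;61;112m[48;2;14;15;21m🬋[38;2;99;61;112m[48;2;14;15;21m🬋[38;2;15;11;20m[48;2;68;35;80m🬰[38;2;122;60;142m[48;2;30;15;35m🬂[38;2;81;40;94m[48;2;12;18;21m🬀[38;2;12;22;22m[48;2;11;19;21m🬎[38;2;12;22;22m[48;2;11;19;21m🬎[0m
[38;2;10;18;20m[48;2;8;15;17m🬂[38;2;10;18;20m[48;2;8;15;17m🬂[38;2;10;18;20m[48;2;8;15;17m🬂[38;2;10;18;20m[48;2;8;15;17m🬂[38;2;16;8;19m[48;2;8;15;17m🬂[38;2;16;8;19m[48;2;8;15;17m🬂[38;2;16;8;19m[48;2;8;15;17m🬂[38;2;16;8;19m[48;2;8;15;17m🬂[38;2;16;8;19m[48;2;8;15;18m🬀[38;2;10;18;20m[48;2;8;15;17m🬂[38;2;10;18;20m[48;2;8;15;17m🬂[38;2;10;18;20m[48;2;8;15;17m🬂[0m
[38;2;7;12;16m[48;2;5;9;14m🬂[38;2;7;12;16m[48;2;5;9;14m🬂[38;2;7;12;16m[48;2;5;9;14m🬂[38;2;7;12;16m[48;2;5;9;14m🬂[38;2;7;12;16m[48;2;5;9;14m🬂[38;2;7;12;16m[48;2;5;9;14m🬂[38;2;7;12;16m[48;2;5;9;14m🬂[38;2;7;12;16m[48;2;5;9;14m🬂[38;2;7;12;16m[48;2;5;9;14m🬂[38;2;7;12;16m[48;2;5;9;14m🬂[38;2;7;12;16m[48;2;5;9;14m🬂[38;2;7;12;16m[48;2;5;9;14m🬂[0m
</frame>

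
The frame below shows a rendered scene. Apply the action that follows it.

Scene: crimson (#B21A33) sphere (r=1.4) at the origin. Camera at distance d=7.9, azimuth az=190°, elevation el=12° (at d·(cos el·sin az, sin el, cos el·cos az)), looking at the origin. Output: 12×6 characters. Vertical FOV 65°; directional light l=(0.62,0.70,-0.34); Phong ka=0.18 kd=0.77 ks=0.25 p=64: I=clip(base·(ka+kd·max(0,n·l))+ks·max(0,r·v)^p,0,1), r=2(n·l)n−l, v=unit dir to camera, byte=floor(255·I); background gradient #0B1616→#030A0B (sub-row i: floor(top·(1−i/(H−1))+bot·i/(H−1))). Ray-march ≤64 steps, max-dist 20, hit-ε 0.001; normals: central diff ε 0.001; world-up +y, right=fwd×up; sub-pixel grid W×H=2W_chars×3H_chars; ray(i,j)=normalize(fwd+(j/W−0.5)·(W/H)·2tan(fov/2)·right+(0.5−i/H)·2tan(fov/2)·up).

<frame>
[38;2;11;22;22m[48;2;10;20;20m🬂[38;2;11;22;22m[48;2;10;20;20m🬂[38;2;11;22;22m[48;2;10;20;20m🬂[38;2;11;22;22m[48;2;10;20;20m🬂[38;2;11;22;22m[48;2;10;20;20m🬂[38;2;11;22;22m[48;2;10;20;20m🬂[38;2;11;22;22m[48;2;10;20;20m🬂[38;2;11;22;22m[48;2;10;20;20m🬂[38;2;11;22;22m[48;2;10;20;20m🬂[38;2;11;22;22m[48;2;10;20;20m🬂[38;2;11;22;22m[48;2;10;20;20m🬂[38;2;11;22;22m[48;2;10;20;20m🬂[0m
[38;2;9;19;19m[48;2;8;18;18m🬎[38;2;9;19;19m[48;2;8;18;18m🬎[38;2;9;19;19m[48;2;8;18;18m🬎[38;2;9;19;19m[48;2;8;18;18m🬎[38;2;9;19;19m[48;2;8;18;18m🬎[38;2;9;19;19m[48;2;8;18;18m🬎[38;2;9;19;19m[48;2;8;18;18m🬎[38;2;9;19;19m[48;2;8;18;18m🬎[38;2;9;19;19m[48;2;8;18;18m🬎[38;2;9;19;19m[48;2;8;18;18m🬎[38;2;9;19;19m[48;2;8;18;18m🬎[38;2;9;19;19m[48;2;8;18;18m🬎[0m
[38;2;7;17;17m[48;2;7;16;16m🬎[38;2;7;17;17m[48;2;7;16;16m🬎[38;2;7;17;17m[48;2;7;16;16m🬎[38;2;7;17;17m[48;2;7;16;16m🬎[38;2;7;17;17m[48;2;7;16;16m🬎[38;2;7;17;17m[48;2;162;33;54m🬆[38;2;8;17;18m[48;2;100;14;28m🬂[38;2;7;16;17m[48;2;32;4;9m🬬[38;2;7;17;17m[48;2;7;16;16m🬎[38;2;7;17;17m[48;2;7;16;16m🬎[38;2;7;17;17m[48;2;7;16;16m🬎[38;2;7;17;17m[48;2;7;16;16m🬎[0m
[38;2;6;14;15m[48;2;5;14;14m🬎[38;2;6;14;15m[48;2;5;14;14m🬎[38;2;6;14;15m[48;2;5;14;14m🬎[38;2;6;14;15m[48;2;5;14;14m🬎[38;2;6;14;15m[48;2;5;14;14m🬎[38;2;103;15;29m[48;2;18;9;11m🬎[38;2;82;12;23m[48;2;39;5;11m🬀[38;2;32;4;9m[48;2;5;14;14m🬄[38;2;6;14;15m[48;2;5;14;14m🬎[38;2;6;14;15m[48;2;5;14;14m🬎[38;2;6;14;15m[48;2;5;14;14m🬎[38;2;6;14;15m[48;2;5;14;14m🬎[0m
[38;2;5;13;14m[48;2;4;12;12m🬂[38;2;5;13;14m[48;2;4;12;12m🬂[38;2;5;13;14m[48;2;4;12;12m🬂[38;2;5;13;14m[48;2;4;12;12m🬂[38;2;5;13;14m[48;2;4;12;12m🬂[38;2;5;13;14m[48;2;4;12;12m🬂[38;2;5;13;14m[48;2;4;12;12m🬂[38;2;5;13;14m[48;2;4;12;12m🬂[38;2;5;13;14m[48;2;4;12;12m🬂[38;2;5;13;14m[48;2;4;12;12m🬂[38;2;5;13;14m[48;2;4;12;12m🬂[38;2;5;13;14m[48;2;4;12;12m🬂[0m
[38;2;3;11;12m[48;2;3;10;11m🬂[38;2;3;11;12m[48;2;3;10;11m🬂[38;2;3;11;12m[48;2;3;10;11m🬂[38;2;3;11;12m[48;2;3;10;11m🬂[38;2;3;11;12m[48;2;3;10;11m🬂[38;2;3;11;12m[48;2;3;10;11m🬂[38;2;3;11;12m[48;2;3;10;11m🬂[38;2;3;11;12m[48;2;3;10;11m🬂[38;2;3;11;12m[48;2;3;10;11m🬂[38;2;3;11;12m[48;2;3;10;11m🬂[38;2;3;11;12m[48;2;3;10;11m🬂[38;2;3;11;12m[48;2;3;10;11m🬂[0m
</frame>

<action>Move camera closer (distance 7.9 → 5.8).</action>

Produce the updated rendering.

<frame>
[38;2;11;22;22m[48;2;10;20;20m🬂[38;2;11;22;22m[48;2;10;20;20m🬂[38;2;11;22;22m[48;2;10;20;20m🬂[38;2;11;22;22m[48;2;10;20;20m🬂[38;2;11;22;22m[48;2;10;20;20m🬂[38;2;11;22;22m[48;2;10;20;20m🬂[38;2;11;22;22m[48;2;10;20;20m🬂[38;2;11;22;22m[48;2;10;20;20m🬂[38;2;11;22;22m[48;2;10;20;20m🬂[38;2;11;22;22m[48;2;10;20;20m🬂[38;2;11;22;22m[48;2;10;20;20m🬂[38;2;11;22;22m[48;2;10;20;20m🬂[0m
[38;2;9;19;19m[48;2;8;18;18m🬎[38;2;9;19;19m[48;2;8;18;18m🬎[38;2;9;19;19m[48;2;8;18;18m🬎[38;2;9;19;19m[48;2;8;18;18m🬎[38;2;9;19;19m[48;2;8;18;18m🬎[38;2;9;19;19m[48;2;8;18;18m🬎[38;2;9;19;19m[48;2;8;18;18m🬎[38;2;9;19;19m[48;2;8;18;18m🬎[38;2;9;19;19m[48;2;8;18;18m🬎[38;2;9;19;19m[48;2;8;18;18m🬎[38;2;9;19;19m[48;2;8;18;18m🬎[38;2;9;19;19m[48;2;8;18;18m🬎[0m
[38;2;7;17;17m[48;2;7;16;16m🬎[38;2;7;17;17m[48;2;7;16;16m🬎[38;2;7;17;17m[48;2;7;16;16m🬎[38;2;7;17;17m[48;2;7;16;16m🬎[38;2;7;16;17m[48;2;153;22;43m🬝[38;2;8;17;18m[48;2;141;21;40m🬀[38;2;117;17;33m[48;2;90;12;25m🬆[38;2;59;8;17m[48;2;13;13;15m🬓[38;2;7;17;17m[48;2;7;16;16m🬎[38;2;7;17;17m[48;2;7;16;16m🬎[38;2;7;17;17m[48;2;7;16;16m🬎[38;2;7;17;17m[48;2;7;16;16m🬎[0m
[38;2;6;14;15m[48;2;5;14;14m🬎[38;2;6;14;15m[48;2;5;14;14m🬎[38;2;6;14;15m[48;2;5;14;14m🬎[38;2;6;14;15m[48;2;5;14;14m🬎[38;2;121;17;34m[48;2;5;14;14m🬉[38;2;105;15;30m[48;2;68;9;19m🬆[38;2;67;9;19m[48;2;35;4;10m🬆[38;2;32;4;9m[48;2;5;14;14m🬝[38;2;6;14;15m[48;2;5;14;14m🬎[38;2;6;14;15m[48;2;5;14;14m🬎[38;2;6;14;15m[48;2;5;14;14m🬎[38;2;6;14;15m[48;2;5;14;14m🬎[0m
[38;2;5;13;14m[48;2;4;12;12m🬂[38;2;5;13;14m[48;2;4;12;12m🬂[38;2;5;13;14m[48;2;4;12;12m🬂[38;2;5;13;14m[48;2;4;12;12m🬂[38;2;5;13;14m[48;2;4;12;12m🬂[38;2;32;4;9m[48;2;4;12;12m🬁[38;2;32;4;9m[48;2;4;12;12m🬂[38;2;5;13;14m[48;2;4;12;12m🬂[38;2;5;13;14m[48;2;4;12;12m🬂[38;2;5;13;14m[48;2;4;12;12m🬂[38;2;5;13;14m[48;2;4;12;12m🬂[38;2;5;13;14m[48;2;4;12;12m🬂[0m
[38;2;3;11;12m[48;2;3;10;11m🬂[38;2;3;11;12m[48;2;3;10;11m🬂[38;2;3;11;12m[48;2;3;10;11m🬂[38;2;3;11;12m[48;2;3;10;11m🬂[38;2;3;11;12m[48;2;3;10;11m🬂[38;2;3;11;12m[48;2;3;10;11m🬂[38;2;3;11;12m[48;2;3;10;11m🬂[38;2;3;11;12m[48;2;3;10;11m🬂[38;2;3;11;12m[48;2;3;10;11m🬂[38;2;3;11;12m[48;2;3;10;11m🬂[38;2;3;11;12m[48;2;3;10;11m🬂[38;2;3;11;12m[48;2;3;10;11m🬂[0m
</frame>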